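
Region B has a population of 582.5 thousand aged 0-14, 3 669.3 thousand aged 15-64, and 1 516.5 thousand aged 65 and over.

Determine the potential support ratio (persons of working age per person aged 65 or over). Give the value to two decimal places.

Potential support ratio = 3 669.3 / 1 516.5 = 2.42

Potential support ratio: 2.42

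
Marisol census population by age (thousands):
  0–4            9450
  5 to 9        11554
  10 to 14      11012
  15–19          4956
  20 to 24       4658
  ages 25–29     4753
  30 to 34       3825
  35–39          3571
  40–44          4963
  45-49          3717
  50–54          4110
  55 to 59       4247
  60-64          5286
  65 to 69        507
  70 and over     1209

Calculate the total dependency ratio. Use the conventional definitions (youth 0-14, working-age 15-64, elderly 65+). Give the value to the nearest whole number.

0–14: 9450 + 11554 + 11012 = 32016
15–64: 4956 + 4658 + 4753 + 3825 + 3571 + 4963 + 3717 + 4110 + 4247 + 5286 = 44086
65+: 507 + 1209 = 1716
Total dependency ratio = (32016 + 1716) / 44086 × 100 = 33732 / 44086 × 100 = 77

Total dependency ratio: 77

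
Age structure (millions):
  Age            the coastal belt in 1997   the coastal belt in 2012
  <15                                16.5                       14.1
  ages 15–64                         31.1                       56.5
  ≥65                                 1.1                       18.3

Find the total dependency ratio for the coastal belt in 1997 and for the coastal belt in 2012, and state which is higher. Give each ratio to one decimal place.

the coastal belt in 1997: 56.6
the coastal belt in 2012: 57.3
Higher: the coastal belt in 2012

the coastal belt in 1997: (16.5 + 1.1) / 31.1 × 100 = 17.6 / 31.1 × 100 = 56.6
the coastal belt in 2012: (14.1 + 18.3) / 56.5 × 100 = 32.4 / 56.5 × 100 = 57.3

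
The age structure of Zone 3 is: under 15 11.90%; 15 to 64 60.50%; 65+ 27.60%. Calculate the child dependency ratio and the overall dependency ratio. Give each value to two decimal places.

Youth dependency ratio: 19.67
Total dependency ratio: 65.29

Youth dependency ratio = 11.90 / 60.50 × 100 = 19.67
Total dependency ratio = (11.90 + 27.60) / 60.50 × 100 = 39.50 / 60.50 × 100 = 65.29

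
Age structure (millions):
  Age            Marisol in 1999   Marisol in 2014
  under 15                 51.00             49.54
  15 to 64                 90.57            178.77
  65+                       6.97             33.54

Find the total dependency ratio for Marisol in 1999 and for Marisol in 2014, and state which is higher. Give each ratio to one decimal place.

Marisol in 1999: (51.00 + 6.97) / 90.57 × 100 = 57.97 / 90.57 × 100 = 64.0
Marisol in 2014: (49.54 + 33.54) / 178.77 × 100 = 83.08 / 178.77 × 100 = 46.5

Marisol in 1999: 64.0
Marisol in 2014: 46.5
Higher: Marisol in 1999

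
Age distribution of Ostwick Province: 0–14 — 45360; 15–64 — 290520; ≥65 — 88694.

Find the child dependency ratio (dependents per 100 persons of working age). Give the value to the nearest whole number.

Youth dependency ratio = 45360 / 290520 × 100 = 16

Youth dependency ratio: 16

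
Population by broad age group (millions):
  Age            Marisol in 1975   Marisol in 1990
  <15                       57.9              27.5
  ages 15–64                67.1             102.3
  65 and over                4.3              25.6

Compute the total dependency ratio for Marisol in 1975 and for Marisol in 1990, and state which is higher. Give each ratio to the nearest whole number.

Marisol in 1975: 93
Marisol in 1990: 52
Higher: Marisol in 1975

Marisol in 1975: (57.9 + 4.3) / 67.1 × 100 = 62.2 / 67.1 × 100 = 93
Marisol in 1990: (27.5 + 25.6) / 102.3 × 100 = 53.1 / 102.3 × 100 = 52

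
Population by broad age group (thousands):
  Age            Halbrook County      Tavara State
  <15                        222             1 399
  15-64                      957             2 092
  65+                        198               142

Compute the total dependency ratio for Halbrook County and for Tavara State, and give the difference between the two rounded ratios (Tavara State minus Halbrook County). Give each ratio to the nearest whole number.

Halbrook County: (222 + 198) / 957 × 100 = 420 / 957 × 100 = 44
Tavara State: (1 399 + 142) / 2 092 × 100 = 1 541 / 2 092 × 100 = 74

Halbrook County: 44
Tavara State: 74
Difference: +30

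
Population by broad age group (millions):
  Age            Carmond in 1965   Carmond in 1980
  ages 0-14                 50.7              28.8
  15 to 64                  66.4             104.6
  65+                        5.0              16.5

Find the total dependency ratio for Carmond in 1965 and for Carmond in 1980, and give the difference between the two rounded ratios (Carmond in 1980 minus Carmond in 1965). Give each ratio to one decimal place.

Carmond in 1965: 83.9
Carmond in 1980: 43.3
Difference: -40.6

Carmond in 1965: (50.7 + 5.0) / 66.4 × 100 = 55.7 / 66.4 × 100 = 83.9
Carmond in 1980: (28.8 + 16.5) / 104.6 × 100 = 45.3 / 104.6 × 100 = 43.3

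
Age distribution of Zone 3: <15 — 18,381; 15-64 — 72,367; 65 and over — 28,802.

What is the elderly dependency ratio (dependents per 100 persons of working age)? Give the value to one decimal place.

Old-age dependency ratio: 39.8

Old-age dependency ratio = 28,802 / 72,367 × 100 = 39.8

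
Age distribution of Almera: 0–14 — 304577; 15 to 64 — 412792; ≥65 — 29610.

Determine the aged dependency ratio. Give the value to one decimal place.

Old-age dependency ratio = 29610 / 412792 × 100 = 7.2

Old-age dependency ratio: 7.2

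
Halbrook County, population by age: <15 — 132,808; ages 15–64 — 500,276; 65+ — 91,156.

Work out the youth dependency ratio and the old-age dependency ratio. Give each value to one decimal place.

Youth dependency ratio = 132,808 / 500,276 × 100 = 26.5
Old-age dependency ratio = 91,156 / 500,276 × 100 = 18.2

Youth dependency ratio: 26.5
Old-age dependency ratio: 18.2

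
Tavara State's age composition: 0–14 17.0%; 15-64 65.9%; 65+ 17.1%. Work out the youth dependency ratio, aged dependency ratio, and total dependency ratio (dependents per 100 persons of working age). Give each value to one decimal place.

Youth dependency ratio: 25.8
Old-age dependency ratio: 25.9
Total dependency ratio: 51.7

Youth dependency ratio = 17.0 / 65.9 × 100 = 25.8
Old-age dependency ratio = 17.1 / 65.9 × 100 = 25.9
Total dependency ratio = (17.0 + 17.1) / 65.9 × 100 = 34.1 / 65.9 × 100 = 51.7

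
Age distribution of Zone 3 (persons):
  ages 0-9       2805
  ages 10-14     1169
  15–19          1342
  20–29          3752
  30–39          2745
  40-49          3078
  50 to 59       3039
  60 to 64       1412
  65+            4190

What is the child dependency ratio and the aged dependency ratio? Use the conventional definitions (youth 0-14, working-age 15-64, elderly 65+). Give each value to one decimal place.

Youth dependency ratio: 25.9
Old-age dependency ratio: 27.3

0–14: 2805 + 1169 = 3974
15–64: 1342 + 3752 + 2745 + 3078 + 3039 + 1412 = 15368
65+: 4190
Youth dependency ratio = 3974 / 15368 × 100 = 25.9
Old-age dependency ratio = 4190 / 15368 × 100 = 27.3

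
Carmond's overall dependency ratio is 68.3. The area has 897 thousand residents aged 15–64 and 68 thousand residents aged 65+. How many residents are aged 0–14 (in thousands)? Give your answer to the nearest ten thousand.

Aged 0–14: 540

Total dependency ratio = (youth + elderly) / working-age × 100
68.3 = (Y + 68) / 897 × 100
⇒ 540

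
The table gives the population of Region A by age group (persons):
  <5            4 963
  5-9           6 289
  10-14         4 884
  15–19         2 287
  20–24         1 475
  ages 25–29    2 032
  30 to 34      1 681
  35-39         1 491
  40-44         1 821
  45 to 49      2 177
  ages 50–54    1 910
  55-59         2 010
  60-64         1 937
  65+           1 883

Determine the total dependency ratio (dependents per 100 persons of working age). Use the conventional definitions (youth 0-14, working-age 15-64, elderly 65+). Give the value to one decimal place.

Total dependency ratio: 95.7

0–14: 4 963 + 6 289 + 4 884 = 16 136
15–64: 2 287 + 1 475 + 2 032 + 1 681 + 1 491 + 1 821 + 2 177 + 1 910 + 2 010 + 1 937 = 18 821
65+: 1 883
Total dependency ratio = (16 136 + 1 883) / 18 821 × 100 = 18 019 / 18 821 × 100 = 95.7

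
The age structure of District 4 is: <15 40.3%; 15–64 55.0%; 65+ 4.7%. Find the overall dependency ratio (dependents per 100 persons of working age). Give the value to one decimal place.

Total dependency ratio: 81.8

Total dependency ratio = (40.3 + 4.7) / 55.0 × 100 = 45.0 / 55.0 × 100 = 81.8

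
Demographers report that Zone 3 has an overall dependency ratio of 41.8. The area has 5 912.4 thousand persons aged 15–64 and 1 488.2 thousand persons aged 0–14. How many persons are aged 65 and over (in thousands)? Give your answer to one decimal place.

Aged 65 and over: 983.2

Total dependency ratio = (youth + elderly) / working-age × 100
41.8 = (1 488.2 + E) / 5 912.4 × 100
⇒ 983.2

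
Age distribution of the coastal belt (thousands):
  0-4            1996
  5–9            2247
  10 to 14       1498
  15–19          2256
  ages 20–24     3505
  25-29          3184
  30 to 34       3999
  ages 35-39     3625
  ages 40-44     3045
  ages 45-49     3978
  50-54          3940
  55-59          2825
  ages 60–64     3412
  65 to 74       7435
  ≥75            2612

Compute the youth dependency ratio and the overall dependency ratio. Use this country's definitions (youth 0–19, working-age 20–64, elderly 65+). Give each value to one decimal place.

0–19: 1996 + 2247 + 1498 + 2256 = 7997
20–64: 3505 + 3184 + 3999 + 3625 + 3045 + 3978 + 3940 + 2825 + 3412 = 31513
65+: 7435 + 2612 = 10047
Youth dependency ratio = 7997 / 31513 × 100 = 25.4
Total dependency ratio = (7997 + 10047) / 31513 × 100 = 18044 / 31513 × 100 = 57.3

Youth dependency ratio: 25.4
Total dependency ratio: 57.3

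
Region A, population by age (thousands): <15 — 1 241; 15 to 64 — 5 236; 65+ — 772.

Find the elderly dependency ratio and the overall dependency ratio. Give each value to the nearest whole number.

Old-age dependency ratio: 15
Total dependency ratio: 38

Old-age dependency ratio = 772 / 5 236 × 100 = 15
Total dependency ratio = (1 241 + 772) / 5 236 × 100 = 2 013 / 5 236 × 100 = 38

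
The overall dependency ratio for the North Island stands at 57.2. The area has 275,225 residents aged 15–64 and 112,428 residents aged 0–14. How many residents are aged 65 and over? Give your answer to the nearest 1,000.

Total dependency ratio = (youth + elderly) / working-age × 100
57.2 = (112,428 + E) / 275,225 × 100
⇒ 45,000

Aged 65 and over: 45,000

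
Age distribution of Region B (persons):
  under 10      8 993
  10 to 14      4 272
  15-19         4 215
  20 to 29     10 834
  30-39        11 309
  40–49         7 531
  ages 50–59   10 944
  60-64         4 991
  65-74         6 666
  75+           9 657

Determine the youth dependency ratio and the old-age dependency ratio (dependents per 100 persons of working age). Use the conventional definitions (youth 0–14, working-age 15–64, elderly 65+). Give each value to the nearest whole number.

0–14: 8 993 + 4 272 = 13 265
15–64: 4 215 + 10 834 + 11 309 + 7 531 + 10 944 + 4 991 = 49 824
65+: 6 666 + 9 657 = 16 323
Youth dependency ratio = 13 265 / 49 824 × 100 = 27
Old-age dependency ratio = 16 323 / 49 824 × 100 = 33

Youth dependency ratio: 27
Old-age dependency ratio: 33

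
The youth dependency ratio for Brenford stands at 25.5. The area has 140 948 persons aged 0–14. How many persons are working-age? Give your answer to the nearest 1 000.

Youth dependency ratio = youth / working-age × 100
25.5 = 140 948 / W × 100
⇒ 553 000

Working-age: 553 000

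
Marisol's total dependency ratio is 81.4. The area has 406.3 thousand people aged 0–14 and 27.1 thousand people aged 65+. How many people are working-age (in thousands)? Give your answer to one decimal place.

Total dependency ratio = (youth + elderly) / working-age × 100
81.4 = (406.3 + 27.1) / W × 100
⇒ 532.4

Working-age: 532.4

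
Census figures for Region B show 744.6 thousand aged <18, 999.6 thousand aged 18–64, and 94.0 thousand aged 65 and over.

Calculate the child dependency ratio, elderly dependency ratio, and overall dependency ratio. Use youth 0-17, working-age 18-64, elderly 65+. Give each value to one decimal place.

Youth dependency ratio = 744.6 / 999.6 × 100 = 74.5
Old-age dependency ratio = 94.0 / 999.6 × 100 = 9.4
Total dependency ratio = (744.6 + 94.0) / 999.6 × 100 = 838.6 / 999.6 × 100 = 83.9

Youth dependency ratio: 74.5
Old-age dependency ratio: 9.4
Total dependency ratio: 83.9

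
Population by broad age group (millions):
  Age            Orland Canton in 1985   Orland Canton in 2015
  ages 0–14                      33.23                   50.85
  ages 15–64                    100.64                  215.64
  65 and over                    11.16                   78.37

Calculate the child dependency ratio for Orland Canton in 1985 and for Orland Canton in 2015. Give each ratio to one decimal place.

Orland Canton in 1985: 33.0
Orland Canton in 2015: 23.6

Orland Canton in 1985: 33.23 / 100.64 × 100 = 33.0
Orland Canton in 2015: 50.85 / 215.64 × 100 = 23.6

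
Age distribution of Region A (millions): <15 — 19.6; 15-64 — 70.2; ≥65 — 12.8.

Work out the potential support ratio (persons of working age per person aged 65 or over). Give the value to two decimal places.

Potential support ratio = 70.2 / 12.8 = 5.48

Potential support ratio: 5.48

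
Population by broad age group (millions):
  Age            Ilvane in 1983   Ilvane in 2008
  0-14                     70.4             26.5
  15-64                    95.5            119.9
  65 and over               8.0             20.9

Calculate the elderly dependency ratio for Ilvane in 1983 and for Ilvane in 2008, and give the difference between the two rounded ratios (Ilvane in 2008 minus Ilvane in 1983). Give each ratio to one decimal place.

Ilvane in 1983: 8.0 / 95.5 × 100 = 8.4
Ilvane in 2008: 20.9 / 119.9 × 100 = 17.4

Ilvane in 1983: 8.4
Ilvane in 2008: 17.4
Difference: +9.0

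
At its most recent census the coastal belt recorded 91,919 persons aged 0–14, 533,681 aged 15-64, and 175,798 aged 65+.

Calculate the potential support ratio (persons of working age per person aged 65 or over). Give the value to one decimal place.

Potential support ratio: 3.0

Potential support ratio = 533,681 / 175,798 = 3.0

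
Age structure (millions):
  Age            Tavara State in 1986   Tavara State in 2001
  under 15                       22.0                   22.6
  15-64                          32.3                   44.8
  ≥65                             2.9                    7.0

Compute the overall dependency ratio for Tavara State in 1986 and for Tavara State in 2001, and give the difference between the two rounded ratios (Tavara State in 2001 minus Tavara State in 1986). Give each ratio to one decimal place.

Tavara State in 1986: (22.0 + 2.9) / 32.3 × 100 = 24.9 / 32.3 × 100 = 77.1
Tavara State in 2001: (22.6 + 7.0) / 44.8 × 100 = 29.6 / 44.8 × 100 = 66.1

Tavara State in 1986: 77.1
Tavara State in 2001: 66.1
Difference: -11.0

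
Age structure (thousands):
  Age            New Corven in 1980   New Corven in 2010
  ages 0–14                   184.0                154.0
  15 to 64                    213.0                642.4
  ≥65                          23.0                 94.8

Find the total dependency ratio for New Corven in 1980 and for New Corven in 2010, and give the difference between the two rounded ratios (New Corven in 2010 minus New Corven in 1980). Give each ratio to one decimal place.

New Corven in 1980: 97.2
New Corven in 2010: 38.7
Difference: -58.5

New Corven in 1980: (184.0 + 23.0) / 213.0 × 100 = 207.0 / 213.0 × 100 = 97.2
New Corven in 2010: (154.0 + 94.8) / 642.4 × 100 = 248.8 / 642.4 × 100 = 38.7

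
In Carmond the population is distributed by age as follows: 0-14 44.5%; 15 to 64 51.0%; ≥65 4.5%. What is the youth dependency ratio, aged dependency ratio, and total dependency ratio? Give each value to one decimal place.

Youth dependency ratio = 44.5 / 51.0 × 100 = 87.3
Old-age dependency ratio = 4.5 / 51.0 × 100 = 8.8
Total dependency ratio = (44.5 + 4.5) / 51.0 × 100 = 49.0 / 51.0 × 100 = 96.1

Youth dependency ratio: 87.3
Old-age dependency ratio: 8.8
Total dependency ratio: 96.1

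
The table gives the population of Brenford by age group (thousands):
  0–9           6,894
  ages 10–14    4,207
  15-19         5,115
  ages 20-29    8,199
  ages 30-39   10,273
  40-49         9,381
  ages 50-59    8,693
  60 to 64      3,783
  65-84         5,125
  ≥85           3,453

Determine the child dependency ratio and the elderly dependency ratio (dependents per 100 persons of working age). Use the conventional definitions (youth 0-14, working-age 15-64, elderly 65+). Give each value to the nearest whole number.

Youth dependency ratio: 24
Old-age dependency ratio: 19

0–14: 6,894 + 4,207 = 11,101
15–64: 5,115 + 8,199 + 10,273 + 9,381 + 8,693 + 3,783 = 45,444
65+: 5,125 + 3,453 = 8,578
Youth dependency ratio = 11,101 / 45,444 × 100 = 24
Old-age dependency ratio = 8,578 / 45,444 × 100 = 19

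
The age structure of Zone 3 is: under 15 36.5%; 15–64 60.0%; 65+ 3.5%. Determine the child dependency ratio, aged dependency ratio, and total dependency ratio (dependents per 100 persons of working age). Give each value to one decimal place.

Youth dependency ratio: 60.8
Old-age dependency ratio: 5.8
Total dependency ratio: 66.7

Youth dependency ratio = 36.5 / 60.0 × 100 = 60.8
Old-age dependency ratio = 3.5 / 60.0 × 100 = 5.8
Total dependency ratio = (36.5 + 3.5) / 60.0 × 100 = 40.0 / 60.0 × 100 = 66.7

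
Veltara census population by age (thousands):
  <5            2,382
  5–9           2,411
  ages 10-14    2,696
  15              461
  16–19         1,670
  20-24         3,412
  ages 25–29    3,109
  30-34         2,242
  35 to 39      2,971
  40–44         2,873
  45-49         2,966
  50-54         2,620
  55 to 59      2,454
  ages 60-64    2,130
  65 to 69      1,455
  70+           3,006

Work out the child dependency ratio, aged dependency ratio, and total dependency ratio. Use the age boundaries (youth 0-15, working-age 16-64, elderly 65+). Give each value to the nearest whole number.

0–15: 2,382 + 2,411 + 2,696 + 461 = 7,950
16–64: 1,670 + 3,412 + 3,109 + 2,242 + 2,971 + 2,873 + 2,966 + 2,620 + 2,454 + 2,130 = 26,447
65+: 1,455 + 3,006 = 4,461
Youth dependency ratio = 7,950 / 26,447 × 100 = 30
Old-age dependency ratio = 4,461 / 26,447 × 100 = 17
Total dependency ratio = (7,950 + 4,461) / 26,447 × 100 = 12,411 / 26,447 × 100 = 47

Youth dependency ratio: 30
Old-age dependency ratio: 17
Total dependency ratio: 47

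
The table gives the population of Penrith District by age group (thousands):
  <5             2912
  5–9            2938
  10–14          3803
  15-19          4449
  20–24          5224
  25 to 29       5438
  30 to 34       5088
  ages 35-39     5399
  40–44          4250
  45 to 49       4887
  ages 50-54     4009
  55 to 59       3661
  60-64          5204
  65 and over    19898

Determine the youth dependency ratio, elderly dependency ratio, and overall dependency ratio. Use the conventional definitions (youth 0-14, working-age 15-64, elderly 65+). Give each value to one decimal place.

Youth dependency ratio: 20.3
Old-age dependency ratio: 41.8
Total dependency ratio: 62.1

0–14: 2912 + 2938 + 3803 = 9653
15–64: 4449 + 5224 + 5438 + 5088 + 5399 + 4250 + 4887 + 4009 + 3661 + 5204 = 47609
65+: 19898
Youth dependency ratio = 9653 / 47609 × 100 = 20.3
Old-age dependency ratio = 19898 / 47609 × 100 = 41.8
Total dependency ratio = (9653 + 19898) / 47609 × 100 = 29551 / 47609 × 100 = 62.1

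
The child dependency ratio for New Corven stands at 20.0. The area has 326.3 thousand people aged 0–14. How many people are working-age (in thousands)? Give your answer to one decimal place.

Youth dependency ratio = youth / working-age × 100
20.0 = 326.3 / W × 100
⇒ 1 631.5

Working-age: 1 631.5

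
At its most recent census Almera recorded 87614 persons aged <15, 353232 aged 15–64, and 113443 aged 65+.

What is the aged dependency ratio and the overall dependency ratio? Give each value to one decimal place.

Old-age dependency ratio = 113443 / 353232 × 100 = 32.1
Total dependency ratio = (87614 + 113443) / 353232 × 100 = 201057 / 353232 × 100 = 56.9

Old-age dependency ratio: 32.1
Total dependency ratio: 56.9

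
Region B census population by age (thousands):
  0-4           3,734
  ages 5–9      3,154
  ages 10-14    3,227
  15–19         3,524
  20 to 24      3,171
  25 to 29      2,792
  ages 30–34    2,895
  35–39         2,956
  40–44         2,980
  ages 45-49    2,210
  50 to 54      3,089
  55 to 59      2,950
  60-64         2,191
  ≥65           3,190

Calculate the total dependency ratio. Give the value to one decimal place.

Total dependency ratio: 46.3

0–14: 3,734 + 3,154 + 3,227 = 10,115
15–64: 3,524 + 3,171 + 2,792 + 2,895 + 2,956 + 2,980 + 2,210 + 3,089 + 2,950 + 2,191 = 28,758
65+: 3,190
Total dependency ratio = (10,115 + 3,190) / 28,758 × 100 = 13,305 / 28,758 × 100 = 46.3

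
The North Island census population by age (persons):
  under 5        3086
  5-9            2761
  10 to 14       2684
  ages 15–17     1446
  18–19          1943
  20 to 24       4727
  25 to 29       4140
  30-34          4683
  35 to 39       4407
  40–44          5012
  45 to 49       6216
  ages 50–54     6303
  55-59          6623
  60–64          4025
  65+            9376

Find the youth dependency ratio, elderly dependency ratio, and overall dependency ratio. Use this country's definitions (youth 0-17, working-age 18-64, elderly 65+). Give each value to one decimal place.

0–17: 3086 + 2761 + 2684 + 1446 = 9977
18–64: 1943 + 4727 + 4140 + 4683 + 4407 + 5012 + 6216 + 6303 + 6623 + 4025 = 48079
65+: 9376
Youth dependency ratio = 9977 / 48079 × 100 = 20.8
Old-age dependency ratio = 9376 / 48079 × 100 = 19.5
Total dependency ratio = (9977 + 9376) / 48079 × 100 = 19353 / 48079 × 100 = 40.3

Youth dependency ratio: 20.8
Old-age dependency ratio: 19.5
Total dependency ratio: 40.3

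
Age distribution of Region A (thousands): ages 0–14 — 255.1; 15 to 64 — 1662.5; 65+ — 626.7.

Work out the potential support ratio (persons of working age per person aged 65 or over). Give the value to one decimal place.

Potential support ratio: 2.7

Potential support ratio = 1662.5 / 626.7 = 2.7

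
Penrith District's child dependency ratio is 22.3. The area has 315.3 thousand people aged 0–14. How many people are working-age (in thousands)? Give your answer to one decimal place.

Working-age: 1,413.9

Youth dependency ratio = youth / working-age × 100
22.3 = 315.3 / W × 100
⇒ 1,413.9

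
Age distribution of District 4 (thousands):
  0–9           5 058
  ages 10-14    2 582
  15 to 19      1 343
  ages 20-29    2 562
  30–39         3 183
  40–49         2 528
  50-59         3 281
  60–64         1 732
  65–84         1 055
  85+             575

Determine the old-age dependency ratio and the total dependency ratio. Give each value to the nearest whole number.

0–14: 5 058 + 2 582 = 7 640
15–64: 1 343 + 2 562 + 3 183 + 2 528 + 3 281 + 1 732 = 14 629
65+: 1 055 + 575 = 1 630
Old-age dependency ratio = 1 630 / 14 629 × 100 = 11
Total dependency ratio = (7 640 + 1 630) / 14 629 × 100 = 9 270 / 14 629 × 100 = 63

Old-age dependency ratio: 11
Total dependency ratio: 63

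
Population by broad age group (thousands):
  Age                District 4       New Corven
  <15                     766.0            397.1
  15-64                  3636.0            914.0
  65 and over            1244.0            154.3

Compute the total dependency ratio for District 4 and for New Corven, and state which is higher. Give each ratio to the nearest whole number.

District 4: 55
New Corven: 60
Higher: New Corven

District 4: (766.0 + 1244.0) / 3636.0 × 100 = 2010.0 / 3636.0 × 100 = 55
New Corven: (397.1 + 154.3) / 914.0 × 100 = 551.4 / 914.0 × 100 = 60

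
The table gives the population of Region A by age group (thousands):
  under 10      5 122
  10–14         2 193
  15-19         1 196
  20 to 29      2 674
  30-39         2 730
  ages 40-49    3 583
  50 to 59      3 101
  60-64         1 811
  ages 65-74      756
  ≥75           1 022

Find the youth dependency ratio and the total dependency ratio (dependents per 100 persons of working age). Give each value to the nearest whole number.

0–14: 5 122 + 2 193 = 7 315
15–64: 1 196 + 2 674 + 2 730 + 3 583 + 3 101 + 1 811 = 15 095
65+: 756 + 1 022 = 1 778
Youth dependency ratio = 7 315 / 15 095 × 100 = 48
Total dependency ratio = (7 315 + 1 778) / 15 095 × 100 = 9 093 / 15 095 × 100 = 60

Youth dependency ratio: 48
Total dependency ratio: 60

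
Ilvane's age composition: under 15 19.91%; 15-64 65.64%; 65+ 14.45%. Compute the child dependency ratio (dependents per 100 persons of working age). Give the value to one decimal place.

Youth dependency ratio: 30.3

Youth dependency ratio = 19.91 / 65.64 × 100 = 30.3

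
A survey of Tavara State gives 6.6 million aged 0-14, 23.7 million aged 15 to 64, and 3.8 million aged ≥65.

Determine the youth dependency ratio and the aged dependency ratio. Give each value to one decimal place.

Youth dependency ratio = 6.6 / 23.7 × 100 = 27.8
Old-age dependency ratio = 3.8 / 23.7 × 100 = 16.0

Youth dependency ratio: 27.8
Old-age dependency ratio: 16.0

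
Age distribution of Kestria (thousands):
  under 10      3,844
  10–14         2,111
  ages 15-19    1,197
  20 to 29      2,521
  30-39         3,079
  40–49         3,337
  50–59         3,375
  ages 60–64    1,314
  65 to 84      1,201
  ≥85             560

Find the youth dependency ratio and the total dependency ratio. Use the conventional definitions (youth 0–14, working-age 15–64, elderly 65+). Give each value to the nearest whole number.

0–14: 3,844 + 2,111 = 5,955
15–64: 1,197 + 2,521 + 3,079 + 3,337 + 3,375 + 1,314 = 14,823
65+: 1,201 + 560 = 1,761
Youth dependency ratio = 5,955 / 14,823 × 100 = 40
Total dependency ratio = (5,955 + 1,761) / 14,823 × 100 = 7,716 / 14,823 × 100 = 52

Youth dependency ratio: 40
Total dependency ratio: 52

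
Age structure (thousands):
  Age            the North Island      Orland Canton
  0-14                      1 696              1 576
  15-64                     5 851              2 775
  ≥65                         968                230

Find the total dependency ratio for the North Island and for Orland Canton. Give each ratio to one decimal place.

the North Island: (1 696 + 968) / 5 851 × 100 = 2 664 / 5 851 × 100 = 45.5
Orland Canton: (1 576 + 230) / 2 775 × 100 = 1 806 / 2 775 × 100 = 65.1

the North Island: 45.5
Orland Canton: 65.1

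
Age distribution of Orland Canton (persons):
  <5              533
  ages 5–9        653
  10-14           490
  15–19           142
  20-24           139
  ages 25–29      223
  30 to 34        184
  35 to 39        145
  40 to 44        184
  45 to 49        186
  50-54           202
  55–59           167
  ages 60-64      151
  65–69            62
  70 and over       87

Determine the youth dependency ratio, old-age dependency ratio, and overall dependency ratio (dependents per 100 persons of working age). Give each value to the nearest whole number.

0–14: 533 + 653 + 490 = 1 676
15–64: 142 + 139 + 223 + 184 + 145 + 184 + 186 + 202 + 167 + 151 = 1 723
65+: 62 + 87 = 149
Youth dependency ratio = 1 676 / 1 723 × 100 = 97
Old-age dependency ratio = 149 / 1 723 × 100 = 9
Total dependency ratio = (1 676 + 149) / 1 723 × 100 = 1 825 / 1 723 × 100 = 106

Youth dependency ratio: 97
Old-age dependency ratio: 9
Total dependency ratio: 106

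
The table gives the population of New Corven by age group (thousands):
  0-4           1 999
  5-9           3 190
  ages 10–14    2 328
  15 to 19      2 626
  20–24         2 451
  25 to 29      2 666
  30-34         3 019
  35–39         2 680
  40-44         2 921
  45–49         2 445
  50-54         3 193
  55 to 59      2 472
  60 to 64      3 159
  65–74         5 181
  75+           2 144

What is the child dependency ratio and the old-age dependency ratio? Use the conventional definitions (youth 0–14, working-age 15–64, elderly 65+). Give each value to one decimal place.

0–14: 1 999 + 3 190 + 2 328 = 7 517
15–64: 2 626 + 2 451 + 2 666 + 3 019 + 2 680 + 2 921 + 2 445 + 3 193 + 2 472 + 3 159 = 27 632
65+: 5 181 + 2 144 = 7 325
Youth dependency ratio = 7 517 / 27 632 × 100 = 27.2
Old-age dependency ratio = 7 325 / 27 632 × 100 = 26.5

Youth dependency ratio: 27.2
Old-age dependency ratio: 26.5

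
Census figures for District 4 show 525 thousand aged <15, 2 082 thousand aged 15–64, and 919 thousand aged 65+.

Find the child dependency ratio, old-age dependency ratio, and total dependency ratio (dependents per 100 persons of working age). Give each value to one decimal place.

Youth dependency ratio: 25.2
Old-age dependency ratio: 44.1
Total dependency ratio: 69.4

Youth dependency ratio = 525 / 2 082 × 100 = 25.2
Old-age dependency ratio = 919 / 2 082 × 100 = 44.1
Total dependency ratio = (525 + 919) / 2 082 × 100 = 1 444 / 2 082 × 100 = 69.4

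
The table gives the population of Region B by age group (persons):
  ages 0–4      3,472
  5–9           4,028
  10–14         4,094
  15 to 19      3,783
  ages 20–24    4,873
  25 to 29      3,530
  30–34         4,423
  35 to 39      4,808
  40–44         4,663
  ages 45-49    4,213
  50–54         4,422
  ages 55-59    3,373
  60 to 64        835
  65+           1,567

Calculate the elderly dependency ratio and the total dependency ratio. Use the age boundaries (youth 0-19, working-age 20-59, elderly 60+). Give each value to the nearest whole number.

0–19: 3,472 + 4,028 + 4,094 + 3,783 = 15,377
20–59: 4,873 + 3,530 + 4,423 + 4,808 + 4,663 + 4,213 + 4,422 + 3,373 = 34,305
60+: 835 + 1,567 = 2,402
Old-age dependency ratio = 2,402 / 34,305 × 100 = 7
Total dependency ratio = (15,377 + 2,402) / 34,305 × 100 = 17,779 / 34,305 × 100 = 52

Old-age dependency ratio: 7
Total dependency ratio: 52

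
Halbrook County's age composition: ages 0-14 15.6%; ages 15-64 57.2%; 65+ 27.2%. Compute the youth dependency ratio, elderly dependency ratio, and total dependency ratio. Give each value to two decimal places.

Youth dependency ratio = 15.6 / 57.2 × 100 = 27.27
Old-age dependency ratio = 27.2 / 57.2 × 100 = 47.55
Total dependency ratio = (15.6 + 27.2) / 57.2 × 100 = 42.8 / 57.2 × 100 = 74.83

Youth dependency ratio: 27.27
Old-age dependency ratio: 47.55
Total dependency ratio: 74.83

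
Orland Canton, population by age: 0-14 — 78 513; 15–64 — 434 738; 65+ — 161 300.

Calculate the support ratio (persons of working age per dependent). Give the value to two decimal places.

Support ratio: 1.81

Support ratio = 434 738 / (78 513 + 161 300) = 434 738 / 239 813 = 1.81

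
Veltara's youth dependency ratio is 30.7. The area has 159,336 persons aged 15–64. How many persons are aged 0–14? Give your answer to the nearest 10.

Youth dependency ratio = youth / working-age × 100
30.7 = Y / 159,336 × 100
⇒ 48,920

Aged 0–14: 48,920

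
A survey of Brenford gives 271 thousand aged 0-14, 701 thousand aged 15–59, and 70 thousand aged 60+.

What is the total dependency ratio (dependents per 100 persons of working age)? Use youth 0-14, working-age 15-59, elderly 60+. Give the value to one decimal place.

Total dependency ratio: 48.6

Total dependency ratio = (271 + 70) / 701 × 100 = 341 / 701 × 100 = 48.6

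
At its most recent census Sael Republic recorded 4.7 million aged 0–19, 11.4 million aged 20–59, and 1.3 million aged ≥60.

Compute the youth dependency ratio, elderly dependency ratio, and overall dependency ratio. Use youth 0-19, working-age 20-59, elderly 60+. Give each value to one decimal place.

Youth dependency ratio: 41.2
Old-age dependency ratio: 11.4
Total dependency ratio: 52.6

Youth dependency ratio = 4.7 / 11.4 × 100 = 41.2
Old-age dependency ratio = 1.3 / 11.4 × 100 = 11.4
Total dependency ratio = (4.7 + 1.3) / 11.4 × 100 = 6.0 / 11.4 × 100 = 52.6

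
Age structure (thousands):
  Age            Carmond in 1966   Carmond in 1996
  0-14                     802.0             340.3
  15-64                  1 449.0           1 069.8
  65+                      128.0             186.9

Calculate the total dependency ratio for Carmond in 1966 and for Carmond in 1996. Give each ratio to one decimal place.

Carmond in 1966: (802.0 + 128.0) / 1 449.0 × 100 = 930.0 / 1 449.0 × 100 = 64.2
Carmond in 1996: (340.3 + 186.9) / 1 069.8 × 100 = 527.2 / 1 069.8 × 100 = 49.3

Carmond in 1966: 64.2
Carmond in 1996: 49.3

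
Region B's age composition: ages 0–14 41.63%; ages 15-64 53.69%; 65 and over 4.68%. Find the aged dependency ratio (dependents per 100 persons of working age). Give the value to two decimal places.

Old-age dependency ratio = 4.68 / 53.69 × 100 = 8.72

Old-age dependency ratio: 8.72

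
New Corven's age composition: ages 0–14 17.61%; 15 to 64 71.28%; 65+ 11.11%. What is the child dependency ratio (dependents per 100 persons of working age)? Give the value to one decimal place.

Youth dependency ratio: 24.7

Youth dependency ratio = 17.61 / 71.28 × 100 = 24.7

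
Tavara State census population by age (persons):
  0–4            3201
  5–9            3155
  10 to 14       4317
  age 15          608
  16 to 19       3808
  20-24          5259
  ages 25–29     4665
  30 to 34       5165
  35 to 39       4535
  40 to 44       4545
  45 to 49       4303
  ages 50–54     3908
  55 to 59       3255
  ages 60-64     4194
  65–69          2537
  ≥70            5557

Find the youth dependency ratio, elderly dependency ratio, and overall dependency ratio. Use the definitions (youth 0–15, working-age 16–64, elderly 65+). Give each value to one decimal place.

0–15: 3201 + 3155 + 4317 + 608 = 11281
16–64: 3808 + 5259 + 4665 + 5165 + 4535 + 4545 + 4303 + 3908 + 3255 + 4194 = 43637
65+: 2537 + 5557 = 8094
Youth dependency ratio = 11281 / 43637 × 100 = 25.9
Old-age dependency ratio = 8094 / 43637 × 100 = 18.5
Total dependency ratio = (11281 + 8094) / 43637 × 100 = 19375 / 43637 × 100 = 44.4

Youth dependency ratio: 25.9
Old-age dependency ratio: 18.5
Total dependency ratio: 44.4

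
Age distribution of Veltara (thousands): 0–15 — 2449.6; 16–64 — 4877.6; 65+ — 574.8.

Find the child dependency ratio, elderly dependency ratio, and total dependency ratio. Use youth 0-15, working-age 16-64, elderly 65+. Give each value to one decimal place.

Youth dependency ratio: 50.2
Old-age dependency ratio: 11.8
Total dependency ratio: 62.0

Youth dependency ratio = 2449.6 / 4877.6 × 100 = 50.2
Old-age dependency ratio = 574.8 / 4877.6 × 100 = 11.8
Total dependency ratio = (2449.6 + 574.8) / 4877.6 × 100 = 3024.4 / 4877.6 × 100 = 62.0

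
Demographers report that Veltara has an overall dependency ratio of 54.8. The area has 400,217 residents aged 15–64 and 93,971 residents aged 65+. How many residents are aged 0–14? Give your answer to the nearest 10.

Total dependency ratio = (youth + elderly) / working-age × 100
54.8 = (Y + 93,971) / 400,217 × 100
⇒ 125,350

Aged 0–14: 125,350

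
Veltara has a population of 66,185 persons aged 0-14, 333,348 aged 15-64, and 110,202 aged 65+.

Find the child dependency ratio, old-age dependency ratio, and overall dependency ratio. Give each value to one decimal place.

Youth dependency ratio = 66,185 / 333,348 × 100 = 19.9
Old-age dependency ratio = 110,202 / 333,348 × 100 = 33.1
Total dependency ratio = (66,185 + 110,202) / 333,348 × 100 = 176,387 / 333,348 × 100 = 52.9

Youth dependency ratio: 19.9
Old-age dependency ratio: 33.1
Total dependency ratio: 52.9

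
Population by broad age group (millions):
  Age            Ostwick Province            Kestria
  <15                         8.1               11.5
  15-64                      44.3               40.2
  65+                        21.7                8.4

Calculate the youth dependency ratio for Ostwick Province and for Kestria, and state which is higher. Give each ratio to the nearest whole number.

Ostwick Province: 8.1 / 44.3 × 100 = 18
Kestria: 11.5 / 40.2 × 100 = 29

Ostwick Province: 18
Kestria: 29
Higher: Kestria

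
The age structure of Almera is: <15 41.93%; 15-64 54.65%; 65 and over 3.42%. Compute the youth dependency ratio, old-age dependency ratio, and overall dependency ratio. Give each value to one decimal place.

Youth dependency ratio = 41.93 / 54.65 × 100 = 76.7
Old-age dependency ratio = 3.42 / 54.65 × 100 = 6.3
Total dependency ratio = (41.93 + 3.42) / 54.65 × 100 = 45.35 / 54.65 × 100 = 83.0

Youth dependency ratio: 76.7
Old-age dependency ratio: 6.3
Total dependency ratio: 83.0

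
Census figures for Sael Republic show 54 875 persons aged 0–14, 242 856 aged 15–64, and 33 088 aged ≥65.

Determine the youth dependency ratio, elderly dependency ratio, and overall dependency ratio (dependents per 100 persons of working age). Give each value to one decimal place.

Youth dependency ratio: 22.6
Old-age dependency ratio: 13.6
Total dependency ratio: 36.2

Youth dependency ratio = 54 875 / 242 856 × 100 = 22.6
Old-age dependency ratio = 33 088 / 242 856 × 100 = 13.6
Total dependency ratio = (54 875 + 33 088) / 242 856 × 100 = 87 963 / 242 856 × 100 = 36.2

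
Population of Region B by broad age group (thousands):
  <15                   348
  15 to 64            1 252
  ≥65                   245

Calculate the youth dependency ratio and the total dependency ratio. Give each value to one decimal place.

Youth dependency ratio = 348 / 1 252 × 100 = 27.8
Total dependency ratio = (348 + 245) / 1 252 × 100 = 593 / 1 252 × 100 = 47.4

Youth dependency ratio: 27.8
Total dependency ratio: 47.4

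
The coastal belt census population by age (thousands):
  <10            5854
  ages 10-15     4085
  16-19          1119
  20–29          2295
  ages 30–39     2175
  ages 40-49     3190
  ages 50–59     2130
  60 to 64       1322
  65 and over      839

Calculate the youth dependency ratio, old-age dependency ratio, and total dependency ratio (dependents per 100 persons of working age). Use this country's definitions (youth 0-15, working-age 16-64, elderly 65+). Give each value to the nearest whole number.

Youth dependency ratio: 81
Old-age dependency ratio: 7
Total dependency ratio: 88

0–15: 5854 + 4085 = 9939
16–64: 1119 + 2295 + 2175 + 3190 + 2130 + 1322 = 12231
65+: 839
Youth dependency ratio = 9939 / 12231 × 100 = 81
Old-age dependency ratio = 839 / 12231 × 100 = 7
Total dependency ratio = (9939 + 839) / 12231 × 100 = 10778 / 12231 × 100 = 88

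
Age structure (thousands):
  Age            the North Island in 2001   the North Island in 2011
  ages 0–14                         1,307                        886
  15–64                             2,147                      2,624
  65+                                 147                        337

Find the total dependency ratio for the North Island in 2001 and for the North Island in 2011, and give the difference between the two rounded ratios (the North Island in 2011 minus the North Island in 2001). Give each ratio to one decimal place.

the North Island in 2001: (1,307 + 147) / 2,147 × 100 = 1,454 / 2,147 × 100 = 67.7
the North Island in 2011: (886 + 337) / 2,624 × 100 = 1,223 / 2,624 × 100 = 46.6

the North Island in 2001: 67.7
the North Island in 2011: 46.6
Difference: -21.1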